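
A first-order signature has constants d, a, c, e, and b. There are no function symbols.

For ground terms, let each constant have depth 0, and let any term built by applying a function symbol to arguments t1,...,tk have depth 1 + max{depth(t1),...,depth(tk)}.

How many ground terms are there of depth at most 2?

With no function symbols every ground term is a constant, so there are exactly 5 ground terms at every depth bound.
N_0 = 5
N_1 = 5
N_2 = 5
Explicitly: d, a, c, e, b.

5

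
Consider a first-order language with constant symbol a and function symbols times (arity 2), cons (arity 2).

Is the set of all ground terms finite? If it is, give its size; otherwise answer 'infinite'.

infinite

The signature has at least one function symbol (times, arity 2) and at least one constant (a).
Iterating times gives infinitely many distinct ground terms: a, times(a, a), times(times(a, a), times(a, a)), ...
So the Herbrand universe is infinite.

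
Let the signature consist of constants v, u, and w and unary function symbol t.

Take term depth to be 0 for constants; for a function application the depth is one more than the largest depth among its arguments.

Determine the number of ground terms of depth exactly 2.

3

Write N_k for the number of ground terms of depth ≤ k. A term of depth ≤ k is either a constant or a function symbol applied to arguments of depth ≤ k−1, so N_k = 3 + N_{k-1}.
N_0 = 3
N_1 = 3 + 3 = 6
N_2 = 3 + 6 = 9
Terms of depth exactly 2: N_2 − N_1 = 9 − 6 = 3.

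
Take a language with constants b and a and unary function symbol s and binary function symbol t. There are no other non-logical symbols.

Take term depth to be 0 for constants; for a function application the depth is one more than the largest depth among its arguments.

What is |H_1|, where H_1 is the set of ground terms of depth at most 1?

Count level by level. With function symbols s/1, t/2, the terms of depth ≤ k are the 2 constants together with each function applied to depth-≤(k−1) tuples, so N_k = 2 + N_{k-1} + N_{k-1}^2.
N_0 = 2
N_1 = 2 + 2 + 2^2 = 8
Explicitly: b, a, s(b), s(a), t(b, b), t(b, a), t(a, b), t(a, a).

8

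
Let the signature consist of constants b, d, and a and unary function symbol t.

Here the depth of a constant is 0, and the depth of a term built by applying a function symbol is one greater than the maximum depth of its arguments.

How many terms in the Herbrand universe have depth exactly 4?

If N_k denotes the number of depth-≤k ground terms, the 3 constants give N_0 = 3, and each function symbol of arity r contributes N_{k-1}^r new terms at level k: N_k = 3 + N_{k-1}.
N_0 = 3
N_1 = 3 + 3 = 6
N_2 = 3 + 6 = 9
N_3 = 3 + 9 = 12
N_4 = 3 + 12 = 15
Terms of depth exactly 4: N_4 − N_3 = 15 − 12 = 3.

3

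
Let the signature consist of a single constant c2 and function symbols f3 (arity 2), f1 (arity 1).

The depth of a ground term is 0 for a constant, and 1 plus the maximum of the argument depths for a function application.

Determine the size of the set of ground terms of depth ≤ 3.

183

If N_k denotes the number of depth-≤k ground terms, the 1 constant gives N_0 = 1, and each function symbol of arity r contributes N_{k-1}^r new terms at level k: N_k = 1 + N_{k-1}^2 + N_{k-1}.
N_0 = 1
N_1 = 1 + 1^2 + 1 = 3
N_2 = 1 + 3^2 + 3 = 13
N_3 = 1 + 13^2 + 13 = 183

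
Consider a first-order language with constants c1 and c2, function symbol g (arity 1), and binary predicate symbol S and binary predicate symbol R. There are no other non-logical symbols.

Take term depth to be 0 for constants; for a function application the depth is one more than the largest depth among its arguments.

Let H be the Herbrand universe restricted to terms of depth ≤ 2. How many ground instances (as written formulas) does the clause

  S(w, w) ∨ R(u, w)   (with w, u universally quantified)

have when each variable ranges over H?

36

Ground terms of depth ≤ 2:
  Let N_k count ground terms of depth at most k. Each non-constant term of depth ≤ k is some function symbol applied to depth-≤(k−1) arguments, giving N_k = 2 + N_{k-1}.
  N_0 = 2
  N_1 = 2 + 2 = 4
  N_2 = 2 + 4 = 6
  Explicitly: c1, c2, g(c1), g(c2), g(g(c1)), g(g(c2)).
So there are 6 ground terms available for substitution.
The clause has 2 distinct variables (w, u), each appearing in the body. In the free term algebra distinct substitutions yield syntactically distinct ground instances.
Number of ground instances = 6^2 = 36.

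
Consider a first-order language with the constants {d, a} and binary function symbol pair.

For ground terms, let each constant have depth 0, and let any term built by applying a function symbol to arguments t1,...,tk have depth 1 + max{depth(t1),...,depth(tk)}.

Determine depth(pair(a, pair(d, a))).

2

depth(pair(d, a)) = 1 + max(0, 0) = 1
depth(pair(a, pair(d, a))) = 1 + max(0, 1) = 2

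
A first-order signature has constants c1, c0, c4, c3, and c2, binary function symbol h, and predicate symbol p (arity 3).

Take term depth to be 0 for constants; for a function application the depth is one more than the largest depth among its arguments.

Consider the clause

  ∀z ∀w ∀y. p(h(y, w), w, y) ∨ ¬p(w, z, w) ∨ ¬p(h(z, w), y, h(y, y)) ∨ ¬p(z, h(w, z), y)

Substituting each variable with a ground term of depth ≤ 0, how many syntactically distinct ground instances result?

Ground terms of depth ≤ 0:
  Let N_k count ground terms of depth at most k. Each non-constant term of depth ≤ k is some function symbol applied to depth-≤(k−1) arguments, giving N_k = 5 + N_{k-1}^2.
  N_0 = 5
So there are 5 ground terms available for substitution.
Each of z, w, y ranges independently over the available ground terms, and distinct assignments produce distinct instances.
Number of ground instances = 5^3 = 125.

125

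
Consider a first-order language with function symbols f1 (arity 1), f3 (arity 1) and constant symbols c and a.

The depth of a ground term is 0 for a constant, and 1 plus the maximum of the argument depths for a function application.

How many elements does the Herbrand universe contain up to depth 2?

14

Let N_k count ground terms of depth at most k. Each non-constant term of depth ≤ k is some function symbol applied to depth-≤(k−1) arguments, giving N_k = 2 + N_{k-1} + N_{k-1}.
N_0 = 2
N_1 = 2 + 2 + 2 = 6
N_2 = 2 + 6 + 6 = 14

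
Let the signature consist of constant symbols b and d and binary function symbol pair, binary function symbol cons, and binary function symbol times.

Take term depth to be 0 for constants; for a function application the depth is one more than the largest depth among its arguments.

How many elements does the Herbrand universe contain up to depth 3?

1044302

Let N_k = |{terms of depth ≤ k}|. Then N_0 = 2 and N_k = 2 + N_{k-1}^2 + N_{k-1}^2 + N_{k-1}^2 for k ≥ 1 (one summand per function symbol, arity giving the exponent).
N_0 = 2
N_1 = 2 + 2^2 + 2^2 + 2^2 = 14
N_2 = 2 + 14^2 + 14^2 + 14^2 = 590
N_3 = 2 + 590^2 + 590^2 + 590^2 = 1044302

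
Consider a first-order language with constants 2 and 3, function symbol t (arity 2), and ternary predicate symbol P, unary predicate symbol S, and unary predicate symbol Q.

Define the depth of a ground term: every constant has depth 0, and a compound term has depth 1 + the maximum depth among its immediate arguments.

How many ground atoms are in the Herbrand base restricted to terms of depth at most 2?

First count ground terms of depth ≤ 2.
Count level by level. With function symbols t/2, the terms of depth ≤ k are the 2 constants together with each function applied to depth-≤(k−1) tuples, so N_k = 2 + N_{k-1}^2.
N_0 = 2
N_1 = 2 + 2^2 = 6
N_2 = 2 + 6^2 = 38
So |H| = 38.
A ground atom is a predicate applied to a tuple of terms from H, so the count is the sum over predicates of |H|^arity:
  P: 38^3 = 54872;  S: 38;  Q: 38
Total ground atoms: 54872 + 38 + 38 = 54948.

54948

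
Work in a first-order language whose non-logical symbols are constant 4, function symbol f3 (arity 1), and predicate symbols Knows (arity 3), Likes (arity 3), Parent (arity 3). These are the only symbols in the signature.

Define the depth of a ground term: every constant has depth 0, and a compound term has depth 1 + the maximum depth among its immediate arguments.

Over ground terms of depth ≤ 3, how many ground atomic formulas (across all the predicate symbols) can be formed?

First count ground terms of depth ≤ 3.
Let N_k = |{terms of depth ≤ k}|. Then N_0 = 1 and N_k = 1 + N_{k-1} for k ≥ 1 (one summand per function symbol, arity giving the exponent).
N_0 = 1
N_1 = 1 + 1 = 2
N_2 = 1 + 2 = 3
N_3 = 1 + 3 = 4
Explicitly: 4, f3(4), f3(f3(4)), f3(f3(f3(4))).
So |H| = 4.
A ground atom is a predicate applied to a tuple of terms from H, so the count is the sum over predicates of |H|^arity:
  Knows: 4^3 = 64;  Likes: 4^3 = 64;  Parent: 4^3 = 64
Total ground atoms: 64 + 64 + 64 = 192.

192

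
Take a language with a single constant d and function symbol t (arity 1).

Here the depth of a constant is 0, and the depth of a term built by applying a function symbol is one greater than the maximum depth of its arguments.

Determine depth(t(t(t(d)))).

depth(t(d)) = 1 + depth(d) = 1 + 0 = 1
depth(t(t(d))) = 1 + depth(t(d)) = 1 + 1 = 2
depth(t(t(t(d)))) = 1 + depth(t(t(d))) = 1 + 2 = 3

3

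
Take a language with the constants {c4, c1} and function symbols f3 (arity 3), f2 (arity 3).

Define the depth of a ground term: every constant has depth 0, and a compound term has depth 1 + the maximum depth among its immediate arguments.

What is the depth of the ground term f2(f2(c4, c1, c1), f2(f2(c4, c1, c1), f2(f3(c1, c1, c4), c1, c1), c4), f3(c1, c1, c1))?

depth(f2(c4, c1, c1)) = 1 + max(0, 0, 0) = 1
depth(f3(c1, c1, c4)) = 1 + max(0, 0, 0) = 1
depth(f2(f3(c1, c1, c4), c1, c1)) = 1 + max(1, 0, 0) = 2
depth(f2(f2(c4, c1, c1), f2(f3(c1, c1, c4), c1, c1), c4)) = 1 + max(1, 2, 0) = 3
depth(f3(c1, c1, c1)) = 1 + max(0, 0, 0) = 1
depth(f2(f2(c4, c1, c1), f2(f2(c4, c1, c1), f2(f3(c1, c1, c4), c1, c1), c4), f3(c1, c1, c1))) = 1 + max(1, 3, 1) = 4

4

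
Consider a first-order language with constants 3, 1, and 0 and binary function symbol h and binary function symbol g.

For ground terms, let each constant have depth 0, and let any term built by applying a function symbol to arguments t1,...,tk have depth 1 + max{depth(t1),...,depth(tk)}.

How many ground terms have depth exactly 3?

Let N_k count ground terms of depth at most k. Each non-constant term of depth ≤ k is some function symbol applied to depth-≤(k−1) arguments, giving N_k = 3 + N_{k-1}^2 + N_{k-1}^2.
N_0 = 3
N_1 = 3 + 3^2 + 3^2 = 21
N_2 = 3 + 21^2 + 21^2 = 885
N_3 = 3 + 885^2 + 885^2 = 1566453
Terms of depth exactly 3: N_3 − N_2 = 1566453 − 885 = 1565568.

1565568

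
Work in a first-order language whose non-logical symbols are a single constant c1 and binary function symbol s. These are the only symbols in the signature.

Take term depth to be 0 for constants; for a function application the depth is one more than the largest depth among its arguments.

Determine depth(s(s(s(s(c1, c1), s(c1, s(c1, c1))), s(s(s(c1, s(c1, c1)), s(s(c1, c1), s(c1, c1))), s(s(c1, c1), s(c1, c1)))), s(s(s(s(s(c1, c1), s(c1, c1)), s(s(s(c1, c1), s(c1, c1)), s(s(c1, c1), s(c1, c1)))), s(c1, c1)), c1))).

7

depth(s(c1, c1)) = 1 + max(0, 0) = 1
depth(s(c1, s(c1, c1))) = 1 + max(0, 1) = 2
depth(s(s(c1, c1), s(c1, s(c1, c1)))) = 1 + max(1, 2) = 3
depth(s(s(c1, c1), s(c1, c1))) = 1 + max(1, 1) = 2
depth(s(s(c1, s(c1, c1)), s(s(c1, c1), s(c1, c1)))) = 1 + max(2, 2) = 3
depth(s(s(s(c1, s(c1, c1)), s(s(c1, c1), s(c1, c1))), s(s(c1, c1), s(c1, c1)))) = 1 + max(3, 2) = 4
depth(s(s(s(c1, c1), s(c1, s(c1, c1))), s(s(s(c1, s(c1, c1)), s(s(c1, c1), s(c1, c1))), s(s(c1, c1), s(c1, c1))))) = 1 + max(3, 4) = 5
depth(s(s(s(c1, c1), s(c1, c1)), s(s(c1, c1), s(c1, c1)))) = 1 + max(2, 2) = 3
depth(s(s(s(c1, c1), s(c1, c1)), s(s(s(c1, c1), s(c1, c1)), s(s(c1, c1), s(c1, c1))))) = 1 + max(2, 3) = 4
depth(s(s(s(s(c1, c1), s(c1, c1)), s(s(s(c1, c1), s(c1, c1)), s(s(c1, c1), s(c1, c1)))), s(c1, c1))) = 1 + max(4, 1) = 5
depth(s(s(s(s(s(c1, c1), s(c1, c1)), s(s(s(c1, c1), s(c1, c1)), s(s(c1, c1), s(c1, c1)))), s(c1, c1)), c1)) = 1 + max(5, 0) = 6
depth(s(s(s(s(c1, c1), s(c1, s(c1, c1))), s(s(s(c1, s(c1, c1)), s(s(c1, c1), s(c1, c1))), s(s(c1, c1), s(c1, c1)))), s(s(s(s(s(c1, c1), s(c1, c1)), s(s(s(c1, c1), s(c1, c1)), s(s(c1, c1), s(c1, c1)))), s(c1, c1)), c1))) = 1 + max(5, 6) = 7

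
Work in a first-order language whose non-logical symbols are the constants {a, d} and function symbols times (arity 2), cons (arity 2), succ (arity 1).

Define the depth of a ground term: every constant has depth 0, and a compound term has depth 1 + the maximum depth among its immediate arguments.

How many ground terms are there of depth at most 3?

Let N_k = |{terms of depth ≤ k}|. Then N_0 = 2 and N_k = 2 + N_{k-1}^2 + N_{k-1}^2 + N_{k-1} for k ≥ 1 (one summand per function symbol, arity giving the exponent).
N_0 = 2
N_1 = 2 + 2^2 + 2^2 + 2 = 12
N_2 = 2 + 12^2 + 12^2 + 12 = 302
N_3 = 2 + 302^2 + 302^2 + 302 = 182712

182712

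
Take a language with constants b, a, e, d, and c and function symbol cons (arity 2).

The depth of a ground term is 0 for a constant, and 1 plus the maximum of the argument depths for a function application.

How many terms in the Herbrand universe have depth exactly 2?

875

Let N_k count ground terms of depth at most k. Each non-constant term of depth ≤ k is some function symbol applied to depth-≤(k−1) arguments, giving N_k = 5 + N_{k-1}^2.
N_0 = 5
N_1 = 5 + 5^2 = 30
N_2 = 5 + 30^2 = 905
Terms of depth exactly 2: N_2 − N_1 = 905 − 30 = 875.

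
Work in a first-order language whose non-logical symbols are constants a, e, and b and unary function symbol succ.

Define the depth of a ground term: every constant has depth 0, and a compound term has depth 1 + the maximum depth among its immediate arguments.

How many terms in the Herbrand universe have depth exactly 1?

3

Let N_k = |{terms of depth ≤ k}|. Then N_0 = 3 and N_k = 3 + N_{k-1} for k ≥ 1 (one summand per function symbol, arity giving the exponent).
N_0 = 3
N_1 = 3 + 3 = 6
Terms of depth exactly 1: N_1 − N_0 = 6 − 3 = 3.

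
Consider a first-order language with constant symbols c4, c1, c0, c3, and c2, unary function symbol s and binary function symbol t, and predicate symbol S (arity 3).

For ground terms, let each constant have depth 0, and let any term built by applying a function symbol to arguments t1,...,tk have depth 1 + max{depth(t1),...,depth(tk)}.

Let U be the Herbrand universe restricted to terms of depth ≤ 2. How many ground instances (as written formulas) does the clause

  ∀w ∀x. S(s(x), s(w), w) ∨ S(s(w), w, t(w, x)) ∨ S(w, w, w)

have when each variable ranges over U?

1600225

Ground terms of depth ≤ 2:
  Let N_k count ground terms of depth at most k. Each non-constant term of depth ≤ k is some function symbol applied to depth-≤(k−1) arguments, giving N_k = 5 + N_{k-1} + N_{k-1}^2.
  N_0 = 5
  N_1 = 5 + 5 + 5^2 = 35
  N_2 = 5 + 35 + 35^2 = 1265
So there are 1265 ground terms available for substitution.
Each of w, x ranges independently over the available ground terms, and distinct assignments produce distinct instances.
Number of ground instances = 1265^2 = 1600225.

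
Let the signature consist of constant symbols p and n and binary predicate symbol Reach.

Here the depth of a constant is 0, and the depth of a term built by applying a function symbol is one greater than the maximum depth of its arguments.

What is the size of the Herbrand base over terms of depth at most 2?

First count ground terms of depth ≤ 2.
With no function symbols every ground term is a constant, so there are exactly 2 ground terms at every depth bound.
N_0 = 2
N_1 = 2
N_2 = 2
Explicitly: p, n.
So |H| = 2.
Ground atoms are formed by filling each argument slot of a predicate with a term from H, so an r-ary predicate gives |H|^r atoms:
  Reach: 2^2 = 4
Total ground atoms: 4.

4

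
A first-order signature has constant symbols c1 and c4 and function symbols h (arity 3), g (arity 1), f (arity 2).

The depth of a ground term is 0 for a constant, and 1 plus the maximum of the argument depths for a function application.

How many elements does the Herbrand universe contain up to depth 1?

16

Let N_k count ground terms of depth at most k. Each non-constant term of depth ≤ k is some function symbol applied to depth-≤(k−1) arguments, giving N_k = 2 + N_{k-1}^3 + N_{k-1} + N_{k-1}^2.
N_0 = 2
N_1 = 2 + 2^3 + 2 + 2^2 = 16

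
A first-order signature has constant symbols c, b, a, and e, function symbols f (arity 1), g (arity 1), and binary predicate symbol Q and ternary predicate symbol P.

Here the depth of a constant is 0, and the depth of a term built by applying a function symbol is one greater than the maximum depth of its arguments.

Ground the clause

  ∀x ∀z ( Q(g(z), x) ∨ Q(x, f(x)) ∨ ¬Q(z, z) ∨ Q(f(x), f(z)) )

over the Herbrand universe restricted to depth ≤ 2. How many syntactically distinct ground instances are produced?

Ground terms of depth ≤ 2:
  Let N_k = |{terms of depth ≤ k}|. Then N_0 = 4 and N_k = 4 + N_{k-1} + N_{k-1} for k ≥ 1 (one summand per function symbol, arity giving the exponent).
  N_0 = 4
  N_1 = 4 + 4 + 4 = 12
  N_2 = 4 + 12 + 12 = 28
So there are 28 ground terms available for substitution.
Each of x, z ranges independently over the available ground terms, and distinct assignments produce distinct instances.
Number of ground instances = 28^2 = 784.

784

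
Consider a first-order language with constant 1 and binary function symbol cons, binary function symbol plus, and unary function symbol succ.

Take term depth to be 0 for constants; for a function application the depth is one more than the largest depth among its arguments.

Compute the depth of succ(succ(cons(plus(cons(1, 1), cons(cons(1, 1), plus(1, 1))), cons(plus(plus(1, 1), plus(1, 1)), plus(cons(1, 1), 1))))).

depth(cons(1, 1)) = 1 + max(0, 0) = 1
depth(plus(1, 1)) = 1 + max(0, 0) = 1
depth(cons(cons(1, 1), plus(1, 1))) = 1 + max(1, 1) = 2
depth(plus(cons(1, 1), cons(cons(1, 1), plus(1, 1)))) = 1 + max(1, 2) = 3
depth(plus(plus(1, 1), plus(1, 1))) = 1 + max(1, 1) = 2
depth(plus(cons(1, 1), 1)) = 1 + max(1, 0) = 2
depth(cons(plus(plus(1, 1), plus(1, 1)), plus(cons(1, 1), 1))) = 1 + max(2, 2) = 3
depth(cons(plus(cons(1, 1), cons(cons(1, 1), plus(1, 1))), cons(plus(plus(1, 1), plus(1, 1)), plus(cons(1, 1), 1)))) = 1 + max(3, 3) = 4
depth(succ(cons(plus(cons(1, 1), cons(cons(1, 1), plus(1, 1))), cons(plus(plus(1, 1), plus(1, 1)), plus(cons(1, 1), 1))))) = 1 + depth(cons(plus(cons(1, 1), cons(cons(1, 1), plus(1, 1))), cons(plus(plus(1, 1), plus(1, 1)), plus(cons(1, 1), 1)))) = 1 + 4 = 5
depth(succ(succ(cons(plus(cons(1, 1), cons(cons(1, 1), plus(1, 1))), cons(plus(plus(1, 1), plus(1, 1)), plus(cons(1, 1), 1)))))) = 1 + depth(succ(cons(plus(cons(1, 1), cons(cons(1, 1), plus(1, 1))), cons(plus(plus(1, 1), plus(1, 1)), plus(cons(1, 1), 1))))) = 1 + 5 = 6

6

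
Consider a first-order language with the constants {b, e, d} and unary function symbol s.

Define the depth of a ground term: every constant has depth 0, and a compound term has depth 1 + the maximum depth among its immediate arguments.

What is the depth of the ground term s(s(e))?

depth(s(e)) = 1 + depth(e) = 1 + 0 = 1
depth(s(s(e))) = 1 + depth(s(e)) = 1 + 1 = 2

2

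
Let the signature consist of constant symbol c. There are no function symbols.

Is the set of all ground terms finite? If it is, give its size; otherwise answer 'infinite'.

1

There are no function symbols, so the only ground term is the single constant.
The Herbrand universe is {c}, finite with 1 element.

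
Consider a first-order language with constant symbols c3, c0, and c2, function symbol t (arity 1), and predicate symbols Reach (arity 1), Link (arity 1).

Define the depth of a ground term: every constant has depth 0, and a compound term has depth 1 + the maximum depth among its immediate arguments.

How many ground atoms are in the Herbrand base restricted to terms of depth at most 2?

18

First count ground terms of depth ≤ 2.
Let N_k count ground terms of depth at most k. Each non-constant term of depth ≤ k is some function symbol applied to depth-≤(k−1) arguments, giving N_k = 3 + N_{k-1}.
N_0 = 3
N_1 = 3 + 3 = 6
N_2 = 3 + 6 = 9
Explicitly: c3, c0, c2, t(c3), t(c0), t(c2), t(t(c3)), t(t(c0)), t(t(c2)).
So |H| = 9.
Each predicate of arity r yields |H|^r ground atoms (one per choice of an r-tuple from H):
  Reach: 9;  Link: 9
Total ground atoms: 9 + 9 = 18.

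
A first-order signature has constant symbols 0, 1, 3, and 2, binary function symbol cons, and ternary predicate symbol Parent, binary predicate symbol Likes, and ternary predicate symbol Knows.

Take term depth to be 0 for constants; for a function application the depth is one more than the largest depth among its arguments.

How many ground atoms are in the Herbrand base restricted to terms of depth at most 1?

16400

First count ground terms of depth ≤ 1.
Write N_k for the number of ground terms of depth ≤ k. A term of depth ≤ k is either a constant or a function symbol applied to arguments of depth ≤ k−1, so N_k = 4 + N_{k-1}^2.
N_0 = 4
N_1 = 4 + 4^2 = 20
So |H| = 20.
For each predicate symbol, the number of ground atoms is |H| raised to its arity; summing:
  Parent: 20^3 = 8000;  Likes: 20^2 = 400;  Knows: 20^3 = 8000
Total ground atoms: 8000 + 400 + 8000 = 16400.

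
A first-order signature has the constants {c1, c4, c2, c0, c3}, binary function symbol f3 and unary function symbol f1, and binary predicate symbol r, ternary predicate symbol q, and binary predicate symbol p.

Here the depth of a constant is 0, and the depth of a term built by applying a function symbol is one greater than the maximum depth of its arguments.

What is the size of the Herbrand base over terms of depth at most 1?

45325

First count ground terms of depth ≤ 1.
Count level by level. With function symbols f3/2, f1/1, the terms of depth ≤ k are the 5 constants together with each function applied to depth-≤(k−1) tuples, so N_k = 5 + N_{k-1}^2 + N_{k-1}.
N_0 = 5
N_1 = 5 + 5^2 + 5 = 35
So |H| = 35.
For each predicate symbol, the number of ground atoms is |H| raised to its arity; summing:
  r: 35^2 = 1225;  q: 35^3 = 42875;  p: 35^2 = 1225
Total ground atoms: 1225 + 42875 + 1225 = 45325.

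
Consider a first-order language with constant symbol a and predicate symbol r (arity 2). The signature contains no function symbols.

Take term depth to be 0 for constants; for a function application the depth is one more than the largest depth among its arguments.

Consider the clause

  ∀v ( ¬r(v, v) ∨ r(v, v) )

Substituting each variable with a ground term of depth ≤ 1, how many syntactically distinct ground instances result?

1

Ground terms of depth ≤ 1:
  With no function symbols every ground term is a constant, so there is exactly 1 ground term at every depth bound.
  N_0 = 1
  N_1 = 1
  Explicitly: a.
So there is exactly 1 ground term available for substitution.
There is 1 variable to instantiate (v),  occurring in at least one literal, so different choices give different ground instances.
Number of ground instances = 1.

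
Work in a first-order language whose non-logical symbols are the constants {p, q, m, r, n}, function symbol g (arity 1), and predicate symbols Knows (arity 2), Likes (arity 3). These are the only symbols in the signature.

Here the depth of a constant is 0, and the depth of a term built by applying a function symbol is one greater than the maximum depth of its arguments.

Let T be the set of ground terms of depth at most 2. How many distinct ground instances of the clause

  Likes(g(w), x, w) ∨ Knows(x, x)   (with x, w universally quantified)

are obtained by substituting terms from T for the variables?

Ground terms of depth ≤ 2:
  Write N_k for the number of ground terms of depth ≤ k. A term of depth ≤ k is either a constant or a function symbol applied to arguments of depth ≤ k−1, so N_k = 5 + N_{k-1}.
  N_0 = 5
  N_1 = 5 + 5 = 10
  N_2 = 5 + 10 = 15
So there are 15 ground terms available for substitution.
There are 2 variables to instantiate (x, w), each occurring in at least one literal, so different choices give different ground instances.
Number of ground instances = 15^2 = 225.

225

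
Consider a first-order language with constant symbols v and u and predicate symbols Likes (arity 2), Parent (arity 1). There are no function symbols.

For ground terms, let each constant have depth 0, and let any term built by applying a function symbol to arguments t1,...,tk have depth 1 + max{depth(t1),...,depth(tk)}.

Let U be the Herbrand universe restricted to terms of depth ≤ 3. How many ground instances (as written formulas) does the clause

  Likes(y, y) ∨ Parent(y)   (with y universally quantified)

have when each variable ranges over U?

Ground terms of depth ≤ 3:
  With no function symbols every ground term is a constant, so there are exactly 2 ground terms at every depth bound.
  N_0 = 2
  N_1 = 2
  N_2 = 2
  N_3 = 2
  Explicitly: v, u.
So there are 2 ground terms available for substitution.
The body mentions the single quantified variable y; since ground terms form a free algebra, no two substitutions collapse to the same formula.
Number of ground instances = 2.

2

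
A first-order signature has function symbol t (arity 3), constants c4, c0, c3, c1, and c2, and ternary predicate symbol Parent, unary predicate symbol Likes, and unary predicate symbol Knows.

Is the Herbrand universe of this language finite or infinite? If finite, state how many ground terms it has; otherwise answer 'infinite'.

infinite

The signature has at least one function symbol (t, arity 3) and at least one constant (c4).
Iterating t gives infinitely many distinct ground terms: c4, t(c4, c4, c4), t(t(c4, c4, c4), t(c4, c4, c4), t(c4, c4, c4)), ...
So the Herbrand universe is infinite.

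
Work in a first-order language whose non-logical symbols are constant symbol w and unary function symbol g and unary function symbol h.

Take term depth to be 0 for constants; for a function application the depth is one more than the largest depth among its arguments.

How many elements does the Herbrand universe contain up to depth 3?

Count level by level. With function symbols g/1, h/1, the terms of depth ≤ k are the 1 constant together with each function applied to depth-≤(k−1) tuples, so N_k = 1 + N_{k-1} + N_{k-1}.
N_0 = 1
N_1 = 1 + 1 + 1 = 3
N_2 = 1 + 3 + 3 = 7
N_3 = 1 + 7 + 7 = 15

15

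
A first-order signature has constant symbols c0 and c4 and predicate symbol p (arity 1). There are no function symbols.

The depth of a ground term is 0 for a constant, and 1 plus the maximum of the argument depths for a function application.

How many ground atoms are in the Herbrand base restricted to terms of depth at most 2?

2

First count ground terms of depth ≤ 2.
With no function symbols every ground term is a constant, so there are exactly 2 ground terms at every depth bound.
N_0 = 2
N_1 = 2
N_2 = 2
So |H| = 2.
Each predicate of arity r yields |H|^r ground atoms (one per choice of an r-tuple from H):
  p: 2
Total ground atoms: 2.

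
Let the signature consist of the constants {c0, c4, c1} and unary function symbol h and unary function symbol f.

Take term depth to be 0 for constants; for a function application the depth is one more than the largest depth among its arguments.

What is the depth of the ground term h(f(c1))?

depth(f(c1)) = 1 + depth(c1) = 1 + 0 = 1
depth(h(f(c1))) = 1 + depth(f(c1)) = 1 + 1 = 2

2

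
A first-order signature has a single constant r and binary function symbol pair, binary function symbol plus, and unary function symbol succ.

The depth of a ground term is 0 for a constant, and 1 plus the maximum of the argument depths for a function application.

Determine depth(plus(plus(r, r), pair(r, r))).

2

depth(plus(r, r)) = 1 + max(0, 0) = 1
depth(pair(r, r)) = 1 + max(0, 0) = 1
depth(plus(plus(r, r), pair(r, r))) = 1 + max(1, 1) = 2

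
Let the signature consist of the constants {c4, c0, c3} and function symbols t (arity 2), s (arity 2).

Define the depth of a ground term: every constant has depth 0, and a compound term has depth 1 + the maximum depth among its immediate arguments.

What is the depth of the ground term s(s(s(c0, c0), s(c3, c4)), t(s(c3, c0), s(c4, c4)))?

depth(s(c0, c0)) = 1 + max(0, 0) = 1
depth(s(c3, c4)) = 1 + max(0, 0) = 1
depth(s(s(c0, c0), s(c3, c4))) = 1 + max(1, 1) = 2
depth(s(c3, c0)) = 1 + max(0, 0) = 1
depth(s(c4, c4)) = 1 + max(0, 0) = 1
depth(t(s(c3, c0), s(c4, c4))) = 1 + max(1, 1) = 2
depth(s(s(s(c0, c0), s(c3, c4)), t(s(c3, c0), s(c4, c4)))) = 1 + max(2, 2) = 3

3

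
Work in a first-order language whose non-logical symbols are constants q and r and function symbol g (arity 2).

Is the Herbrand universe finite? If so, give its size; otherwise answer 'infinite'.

infinite

The signature has at least one function symbol (g, arity 2) and at least one constant (q).
Iterating g gives infinitely many distinct ground terms: q, g(q, q), g(g(q, q), g(q, q)), ...
So the Herbrand universe is infinite.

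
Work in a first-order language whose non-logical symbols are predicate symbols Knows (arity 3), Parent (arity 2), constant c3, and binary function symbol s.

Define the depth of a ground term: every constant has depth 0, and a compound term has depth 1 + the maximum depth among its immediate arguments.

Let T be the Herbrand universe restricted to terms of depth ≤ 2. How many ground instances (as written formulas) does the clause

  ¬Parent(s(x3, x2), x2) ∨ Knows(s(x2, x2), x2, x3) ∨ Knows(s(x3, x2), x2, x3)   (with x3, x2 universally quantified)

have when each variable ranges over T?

25

Ground terms of depth ≤ 2:
  If N_k denotes the number of depth-≤k ground terms, the 1 constant gives N_0 = 1, and each function symbol of arity r contributes N_{k-1}^r new terms at level k: N_k = 1 + N_{k-1}^2.
  N_0 = 1
  N_1 = 1 + 1^2 = 2
  N_2 = 1 + 2^2 = 5
  Explicitly: c3, s(c3, c3), s(c3, s(c3, c3)), s(s(c3, c3), c3), s(s(c3, c3), s(c3, c3)).
So there are 5 ground terms available for substitution.
The clause has 2 distinct variables (x3, x2), each appearing in the body. In the free term algebra distinct substitutions yield syntactically distinct ground instances.
Number of ground instances = 5^2 = 25.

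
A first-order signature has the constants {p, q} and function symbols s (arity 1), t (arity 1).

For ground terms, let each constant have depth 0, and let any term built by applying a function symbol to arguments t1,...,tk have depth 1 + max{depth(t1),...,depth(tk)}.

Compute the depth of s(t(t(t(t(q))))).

5

depth(t(q)) = 1 + depth(q) = 1 + 0 = 1
depth(t(t(q))) = 1 + depth(t(q)) = 1 + 1 = 2
depth(t(t(t(q)))) = 1 + depth(t(t(q))) = 1 + 2 = 3
depth(t(t(t(t(q))))) = 1 + depth(t(t(t(q)))) = 1 + 3 = 4
depth(s(t(t(t(t(q)))))) = 1 + depth(t(t(t(t(q))))) = 1 + 4 = 5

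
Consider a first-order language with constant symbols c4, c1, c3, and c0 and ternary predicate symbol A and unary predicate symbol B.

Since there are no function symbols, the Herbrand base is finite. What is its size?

With no function symbols, the Herbrand universe is just the 4 constants.
Ground atoms per predicate: A: 4^3 = 64, B: 4.
Herbrand base size = 64 + 4 = 68.

68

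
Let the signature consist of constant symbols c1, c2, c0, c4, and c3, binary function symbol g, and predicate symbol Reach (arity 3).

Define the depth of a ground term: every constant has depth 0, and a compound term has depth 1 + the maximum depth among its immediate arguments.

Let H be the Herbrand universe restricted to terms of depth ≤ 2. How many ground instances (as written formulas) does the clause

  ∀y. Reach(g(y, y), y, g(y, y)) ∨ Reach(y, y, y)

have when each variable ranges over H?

905

Ground terms of depth ≤ 2:
  Count level by level. With function symbols g/2, the terms of depth ≤ k are the 5 constants together with each function applied to depth-≤(k−1) tuples, so N_k = 5 + N_{k-1}^2.
  N_0 = 5
  N_1 = 5 + 5^2 = 30
  N_2 = 5 + 30^2 = 905
So there are 905 ground terms available for substitution.
The clause has 1 distinct variable (y), which appears in the body. In the free term algebra distinct substitutions yield syntactically distinct ground instances.
Number of ground instances = 905.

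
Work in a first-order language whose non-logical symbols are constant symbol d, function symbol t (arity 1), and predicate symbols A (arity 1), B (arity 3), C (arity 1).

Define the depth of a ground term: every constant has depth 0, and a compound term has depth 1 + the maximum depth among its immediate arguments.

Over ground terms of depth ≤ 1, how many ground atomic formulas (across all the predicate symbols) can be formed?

12

First count ground terms of depth ≤ 1.
Count level by level. With function symbols t/1, the terms of depth ≤ k are the 1 constant together with each function applied to depth-≤(k−1) tuples, so N_k = 1 + N_{k-1}.
N_0 = 1
N_1 = 1 + 1 = 2
Explicitly: d, t(d).
So |H| = 2.
For each predicate symbol, the number of ground atoms is |H| raised to its arity; summing:
  A: 2;  B: 2^3 = 8;  C: 2
Total ground atoms: 2 + 8 + 2 = 12.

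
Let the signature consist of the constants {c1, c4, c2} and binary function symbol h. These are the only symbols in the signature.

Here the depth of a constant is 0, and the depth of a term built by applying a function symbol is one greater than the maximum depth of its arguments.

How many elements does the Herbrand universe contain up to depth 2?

If N_k denotes the number of depth-≤k ground terms, the 3 constants give N_0 = 3, and each function symbol of arity r contributes N_{k-1}^r new terms at level k: N_k = 3 + N_{k-1}^2.
N_0 = 3
N_1 = 3 + 3^2 = 12
N_2 = 3 + 12^2 = 147

147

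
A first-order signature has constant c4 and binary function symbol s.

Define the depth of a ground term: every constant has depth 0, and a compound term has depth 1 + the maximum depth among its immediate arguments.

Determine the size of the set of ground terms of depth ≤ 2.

5

Let N_k = |{terms of depth ≤ k}|. Then N_0 = 1 and N_k = 1 + N_{k-1}^2 for k ≥ 1 (one summand per function symbol, arity giving the exponent).
N_0 = 1
N_1 = 1 + 1^2 = 2
N_2 = 1 + 2^2 = 5
Explicitly: c4, s(c4, c4), s(c4, s(c4, c4)), s(s(c4, c4), c4), s(s(c4, c4), s(c4, c4)).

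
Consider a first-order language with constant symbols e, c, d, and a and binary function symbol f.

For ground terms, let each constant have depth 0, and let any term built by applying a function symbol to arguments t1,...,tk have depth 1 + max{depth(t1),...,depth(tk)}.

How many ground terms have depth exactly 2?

384

Write N_k for the number of ground terms of depth ≤ k. A term of depth ≤ k is either a constant or a function symbol applied to arguments of depth ≤ k−1, so N_k = 4 + N_{k-1}^2.
N_0 = 4
N_1 = 4 + 4^2 = 20
N_2 = 4 + 20^2 = 404
Terms of depth exactly 2: N_2 − N_1 = 404 − 20 = 384.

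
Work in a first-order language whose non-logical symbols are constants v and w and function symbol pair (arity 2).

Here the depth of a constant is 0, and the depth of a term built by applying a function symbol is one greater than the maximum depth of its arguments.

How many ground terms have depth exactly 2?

32

If N_k denotes the number of depth-≤k ground terms, the 2 constants give N_0 = 2, and each function symbol of arity r contributes N_{k-1}^r new terms at level k: N_k = 2 + N_{k-1}^2.
N_0 = 2
N_1 = 2 + 2^2 = 6
N_2 = 2 + 6^2 = 38
Terms of depth exactly 2: N_2 − N_1 = 38 − 6 = 32.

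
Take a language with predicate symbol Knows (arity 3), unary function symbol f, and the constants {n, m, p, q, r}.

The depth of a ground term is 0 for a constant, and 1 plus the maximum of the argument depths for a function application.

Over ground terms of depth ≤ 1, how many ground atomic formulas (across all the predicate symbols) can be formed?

First count ground terms of depth ≤ 1.
Write N_k for the number of ground terms of depth ≤ k. A term of depth ≤ k is either a constant or a function symbol applied to arguments of depth ≤ k−1, so N_k = 5 + N_{k-1}.
N_0 = 5
N_1 = 5 + 5 = 10
Explicitly: n, m, p, q, r, f(n), f(m), f(p), f(q), f(r).
So |H| = 10.
For each predicate symbol, the number of ground atoms is |H| raised to its arity; summing:
  Knows: 10^3 = 1000
Total ground atoms: 1000.

1000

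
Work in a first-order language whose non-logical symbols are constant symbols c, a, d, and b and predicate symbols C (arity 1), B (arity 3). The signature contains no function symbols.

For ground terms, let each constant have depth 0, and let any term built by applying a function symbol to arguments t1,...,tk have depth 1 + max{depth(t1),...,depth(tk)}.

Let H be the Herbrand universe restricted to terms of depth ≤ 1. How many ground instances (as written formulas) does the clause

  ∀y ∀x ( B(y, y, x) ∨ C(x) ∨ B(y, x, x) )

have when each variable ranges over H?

16

Ground terms of depth ≤ 1:
  With no function symbols every ground term is a constant, so there are exactly 4 ground terms at every depth bound.
  N_0 = 4
  N_1 = 4
  Explicitly: c, a, d, b.
So there are 4 ground terms available for substitution.
The clause has 2 distinct variables (y, x), each appearing in the body. In the free term algebra distinct substitutions yield syntactically distinct ground instances.
Number of ground instances = 4^2 = 16.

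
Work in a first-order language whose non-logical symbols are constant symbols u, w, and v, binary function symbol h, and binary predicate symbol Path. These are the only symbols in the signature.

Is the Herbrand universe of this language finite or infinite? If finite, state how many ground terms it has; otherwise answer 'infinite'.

The signature has at least one function symbol (h, arity 2) and at least one constant (u).
Iterating h gives infinitely many distinct ground terms: u, h(u, u), h(h(u, u), h(u, u)), ...
So the Herbrand universe is infinite.

infinite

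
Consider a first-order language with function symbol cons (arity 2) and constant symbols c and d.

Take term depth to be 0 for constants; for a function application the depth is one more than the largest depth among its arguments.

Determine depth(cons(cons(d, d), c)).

2

depth(cons(d, d)) = 1 + max(0, 0) = 1
depth(cons(cons(d, d), c)) = 1 + max(1, 0) = 2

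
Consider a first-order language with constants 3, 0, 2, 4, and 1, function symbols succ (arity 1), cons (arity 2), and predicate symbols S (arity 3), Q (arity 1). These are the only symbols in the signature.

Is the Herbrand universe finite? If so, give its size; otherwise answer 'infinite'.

infinite

The signature has at least one function symbol (succ, arity 1) and at least one constant (3).
Iterating succ gives infinitely many distinct ground terms: 3, succ(3), succ(succ(3)), ...
So the Herbrand universe is infinite.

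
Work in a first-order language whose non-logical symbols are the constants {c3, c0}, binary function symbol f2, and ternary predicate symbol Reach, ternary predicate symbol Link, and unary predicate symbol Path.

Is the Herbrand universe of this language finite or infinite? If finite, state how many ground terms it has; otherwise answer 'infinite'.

infinite

The signature has at least one function symbol (f2, arity 2) and at least one constant (c3).
Iterating f2 gives infinitely many distinct ground terms: c3, f2(c3, c3), f2(f2(c3, c3), f2(c3, c3)), ...
So the Herbrand universe is infinite.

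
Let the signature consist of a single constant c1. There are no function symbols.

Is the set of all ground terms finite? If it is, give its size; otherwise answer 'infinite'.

There are no function symbols, so the only ground term is the single constant.
The Herbrand universe is {c1}, finite with 1 element.

1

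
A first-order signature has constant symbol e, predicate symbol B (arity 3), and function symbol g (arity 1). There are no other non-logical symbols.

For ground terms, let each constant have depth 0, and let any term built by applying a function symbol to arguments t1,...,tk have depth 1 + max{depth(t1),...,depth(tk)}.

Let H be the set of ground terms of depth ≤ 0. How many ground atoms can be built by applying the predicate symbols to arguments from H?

First count ground terms of depth ≤ 0.
Let N_k = |{terms of depth ≤ k}|. Then N_0 = 1 and N_k = 1 + N_{k-1} for k ≥ 1 (one summand per function symbol, arity giving the exponent).
N_0 = 1
So |H| = 1.
A ground atom is a predicate applied to a tuple of terms from H, so the count is the sum over predicates of |H|^arity:
  B: 1^3 = 1
Total ground atoms: 1.

1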